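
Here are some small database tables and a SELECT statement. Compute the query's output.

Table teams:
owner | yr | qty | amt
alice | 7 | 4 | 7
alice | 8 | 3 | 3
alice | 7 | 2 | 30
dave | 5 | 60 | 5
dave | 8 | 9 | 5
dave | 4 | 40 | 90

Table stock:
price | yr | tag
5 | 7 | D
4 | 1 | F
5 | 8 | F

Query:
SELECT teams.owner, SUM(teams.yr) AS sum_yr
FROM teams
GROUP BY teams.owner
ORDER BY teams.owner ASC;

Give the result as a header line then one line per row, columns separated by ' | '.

== RESULT ==
teams.owner | sum_yr
alice | 22
dave | 17

Derivation:
After GROUP BY (2 rows):
teams.owner | sum_yr
alice | 22
dave | 17
After ORDER BY (2 rows):
teams.owner | sum_yr
alice | 22
dave | 17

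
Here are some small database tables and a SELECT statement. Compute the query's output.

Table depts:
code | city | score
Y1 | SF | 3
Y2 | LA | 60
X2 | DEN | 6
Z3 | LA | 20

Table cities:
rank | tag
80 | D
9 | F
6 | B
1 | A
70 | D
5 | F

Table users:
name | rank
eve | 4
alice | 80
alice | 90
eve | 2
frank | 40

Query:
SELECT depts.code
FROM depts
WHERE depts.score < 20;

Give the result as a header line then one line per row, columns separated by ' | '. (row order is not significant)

After WHERE (2 rows):
depts.code | depts.city | depts.score
Y1 | SF | 3
X2 | DEN | 6
After SELECT (2 rows):
depts.code
Y1
X2

== RESULT ==
depts.code
Y1
X2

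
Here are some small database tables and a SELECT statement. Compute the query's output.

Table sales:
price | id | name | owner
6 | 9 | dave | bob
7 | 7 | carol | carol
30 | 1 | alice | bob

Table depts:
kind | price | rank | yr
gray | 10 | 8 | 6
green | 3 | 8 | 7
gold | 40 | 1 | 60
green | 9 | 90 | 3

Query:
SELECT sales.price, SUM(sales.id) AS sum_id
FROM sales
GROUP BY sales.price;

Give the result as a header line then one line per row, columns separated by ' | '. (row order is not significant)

== RESULT ==
sales.price | sum_id
6 | 9
7 | 7
30 | 1

Derivation:
After GROUP BY (3 rows):
sales.price | sum_id
6 | 9
7 | 7
30 | 1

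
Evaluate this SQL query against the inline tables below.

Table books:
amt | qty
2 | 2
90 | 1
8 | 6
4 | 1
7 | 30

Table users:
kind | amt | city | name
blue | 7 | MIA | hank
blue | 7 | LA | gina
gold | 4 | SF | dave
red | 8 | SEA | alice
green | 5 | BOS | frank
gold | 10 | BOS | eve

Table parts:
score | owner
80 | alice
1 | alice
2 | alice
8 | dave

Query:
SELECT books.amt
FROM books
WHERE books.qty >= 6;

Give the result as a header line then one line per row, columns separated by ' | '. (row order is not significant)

After WHERE (2 rows):
books.amt | books.qty
8 | 6
7 | 30
After SELECT (2 rows):
books.amt
8
7

== RESULT ==
books.amt
8
7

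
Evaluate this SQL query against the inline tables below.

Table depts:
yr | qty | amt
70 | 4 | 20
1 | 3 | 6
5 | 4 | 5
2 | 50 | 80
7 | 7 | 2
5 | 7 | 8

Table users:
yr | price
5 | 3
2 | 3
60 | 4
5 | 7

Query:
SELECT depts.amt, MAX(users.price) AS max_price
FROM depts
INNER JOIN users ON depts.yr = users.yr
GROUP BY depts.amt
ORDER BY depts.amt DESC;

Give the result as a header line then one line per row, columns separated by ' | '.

After JOIN users (5 rows):
depts.yr | depts.qty | depts.amt | users.yr | users.price
5 | 4 | 5 | 5 | 3
5 | 4 | 5 | 5 | 7
2 | 50 | 80 | 2 | 3
5 | 7 | 8 | 5 | 3
5 | 7 | 8 | 5 | 7
After GROUP BY (3 rows):
depts.amt | max_price
5 | 7
80 | 3
8 | 7
After ORDER BY (3 rows):
depts.amt | max_price
80 | 3
8 | 7
5 | 7

== RESULT ==
depts.amt | max_price
80 | 3
8 | 7
5 | 7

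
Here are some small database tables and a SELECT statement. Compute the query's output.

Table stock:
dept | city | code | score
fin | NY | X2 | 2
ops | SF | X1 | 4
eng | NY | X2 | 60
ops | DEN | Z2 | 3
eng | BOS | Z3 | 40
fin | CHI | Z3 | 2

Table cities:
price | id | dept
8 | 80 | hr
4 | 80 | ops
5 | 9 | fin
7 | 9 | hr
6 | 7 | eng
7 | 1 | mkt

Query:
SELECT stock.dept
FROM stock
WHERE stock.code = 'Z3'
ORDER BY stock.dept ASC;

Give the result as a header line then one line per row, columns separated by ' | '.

== RESULT ==
stock.dept
eng
fin

Derivation:
After WHERE (2 rows):
stock.dept | stock.city | stock.code | stock.score
eng | BOS | Z3 | 40
fin | CHI | Z3 | 2
After SELECT (2 rows):
stock.dept
eng
fin
After ORDER BY (2 rows):
stock.dept
eng
fin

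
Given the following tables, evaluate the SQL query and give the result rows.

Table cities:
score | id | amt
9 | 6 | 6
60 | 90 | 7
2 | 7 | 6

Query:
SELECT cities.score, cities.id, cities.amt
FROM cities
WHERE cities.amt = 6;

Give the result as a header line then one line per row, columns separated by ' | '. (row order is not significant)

After WHERE (2 rows):
cities.score | cities.id | cities.amt
9 | 6 | 6
2 | 7 | 6
After SELECT (2 rows):
cities.score | cities.id | cities.amt
9 | 6 | 6
2 | 7 | 6

== RESULT ==
cities.score | cities.id | cities.amt
9 | 6 | 6
2 | 7 | 6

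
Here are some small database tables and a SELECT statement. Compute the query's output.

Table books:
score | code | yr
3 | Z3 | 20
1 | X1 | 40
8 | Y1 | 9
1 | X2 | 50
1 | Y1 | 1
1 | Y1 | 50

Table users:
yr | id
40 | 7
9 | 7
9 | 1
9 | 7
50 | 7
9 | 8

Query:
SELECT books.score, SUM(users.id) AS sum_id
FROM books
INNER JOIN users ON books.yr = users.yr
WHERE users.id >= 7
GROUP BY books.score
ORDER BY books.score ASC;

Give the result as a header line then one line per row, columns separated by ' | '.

== RESULT ==
books.score | sum_id
1 | 21
8 | 22

Derivation:
After JOIN users (7 rows):
books.score | books.code | books.yr | users.yr | users.id
1 | X1 | 40 | 40 | 7
8 | Y1 | 9 | 9 | 7
8 | Y1 | 9 | 9 | 1
8 | Y1 | 9 | 9 | 7
8 | Y1 | 9 | 9 | 8
1 | X2 | 50 | 50 | 7
1 | Y1 | 50 | 50 | 7
After WHERE (6 rows):
books.score | books.code | books.yr | users.yr | users.id
1 | X1 | 40 | 40 | 7
8 | Y1 | 9 | 9 | 7
8 | Y1 | 9 | 9 | 7
8 | Y1 | 9 | 9 | 8
1 | X2 | 50 | 50 | 7
1 | Y1 | 50 | 50 | 7
After GROUP BY (2 rows):
books.score | sum_id
1 | 21
8 | 22
After ORDER BY (2 rows):
books.score | sum_id
1 | 21
8 | 22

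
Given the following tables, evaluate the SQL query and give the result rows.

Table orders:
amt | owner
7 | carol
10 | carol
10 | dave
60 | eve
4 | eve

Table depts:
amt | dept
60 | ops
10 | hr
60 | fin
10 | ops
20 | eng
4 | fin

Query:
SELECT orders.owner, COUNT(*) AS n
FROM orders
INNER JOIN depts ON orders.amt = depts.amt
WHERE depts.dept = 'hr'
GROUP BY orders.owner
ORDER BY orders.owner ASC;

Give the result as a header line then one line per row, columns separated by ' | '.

After JOIN depts (7 rows):
orders.amt | orders.owner | depts.amt | depts.dept
10 | carol | 10 | hr
10 | carol | 10 | ops
10 | dave | 10 | hr
10 | dave | 10 | ops
60 | eve | 60 | ops
60 | eve | 60 | fin
4 | eve | 4 | fin
After WHERE (2 rows):
orders.amt | orders.owner | depts.amt | depts.dept
10 | carol | 10 | hr
10 | dave | 10 | hr
After GROUP BY (2 rows):
orders.owner | n
carol | 1
dave | 1
After ORDER BY (2 rows):
orders.owner | n
carol | 1
dave | 1

== RESULT ==
orders.owner | n
carol | 1
dave | 1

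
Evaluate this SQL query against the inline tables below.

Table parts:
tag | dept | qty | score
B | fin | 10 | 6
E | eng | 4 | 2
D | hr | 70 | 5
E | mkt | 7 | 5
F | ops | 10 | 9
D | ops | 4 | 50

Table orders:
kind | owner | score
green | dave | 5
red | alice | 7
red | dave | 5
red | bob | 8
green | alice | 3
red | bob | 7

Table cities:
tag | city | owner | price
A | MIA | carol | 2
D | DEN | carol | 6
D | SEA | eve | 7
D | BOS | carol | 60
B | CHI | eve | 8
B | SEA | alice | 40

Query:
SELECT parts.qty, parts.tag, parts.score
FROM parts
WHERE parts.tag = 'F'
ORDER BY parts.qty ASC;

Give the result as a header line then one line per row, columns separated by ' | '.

== RESULT ==
parts.qty | parts.tag | parts.score
10 | F | 9

Derivation:
After WHERE (1 rows):
parts.tag | parts.dept | parts.qty | parts.score
F | ops | 10 | 9
After SELECT (1 rows):
parts.qty | parts.tag | parts.score
10 | F | 9
After ORDER BY (1 rows):
parts.qty | parts.tag | parts.score
10 | F | 9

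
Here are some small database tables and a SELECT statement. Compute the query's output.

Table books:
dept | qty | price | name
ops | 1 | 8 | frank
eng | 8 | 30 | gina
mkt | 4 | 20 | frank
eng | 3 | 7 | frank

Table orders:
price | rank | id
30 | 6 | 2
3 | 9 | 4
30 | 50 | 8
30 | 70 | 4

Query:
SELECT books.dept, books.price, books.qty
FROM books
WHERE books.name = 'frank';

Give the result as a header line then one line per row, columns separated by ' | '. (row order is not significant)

== RESULT ==
books.dept | books.price | books.qty
ops | 8 | 1
mkt | 20 | 4
eng | 7 | 3

Derivation:
After WHERE (3 rows):
books.dept | books.qty | books.price | books.name
ops | 1 | 8 | frank
mkt | 4 | 20 | frank
eng | 3 | 7 | frank
After SELECT (3 rows):
books.dept | books.price | books.qty
ops | 8 | 1
mkt | 20 | 4
eng | 7 | 3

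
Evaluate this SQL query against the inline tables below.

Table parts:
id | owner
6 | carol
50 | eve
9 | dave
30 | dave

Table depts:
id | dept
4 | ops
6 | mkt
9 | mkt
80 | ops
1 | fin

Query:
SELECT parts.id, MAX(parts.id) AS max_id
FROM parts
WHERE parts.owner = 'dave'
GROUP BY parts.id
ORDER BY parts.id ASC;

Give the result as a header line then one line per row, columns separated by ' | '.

After WHERE (2 rows):
parts.id | parts.owner
9 | dave
30 | dave
After GROUP BY (2 rows):
parts.id | max_id
9 | 9
30 | 30
After ORDER BY (2 rows):
parts.id | max_id
9 | 9
30 | 30

== RESULT ==
parts.id | max_id
9 | 9
30 | 30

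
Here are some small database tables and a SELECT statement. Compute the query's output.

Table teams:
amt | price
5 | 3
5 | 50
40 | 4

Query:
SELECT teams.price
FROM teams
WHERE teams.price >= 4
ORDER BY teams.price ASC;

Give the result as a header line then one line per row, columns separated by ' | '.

After WHERE (2 rows):
teams.amt | teams.price
5 | 50
40 | 4
After SELECT (2 rows):
teams.price
50
4
After ORDER BY (2 rows):
teams.price
4
50

== RESULT ==
teams.price
4
50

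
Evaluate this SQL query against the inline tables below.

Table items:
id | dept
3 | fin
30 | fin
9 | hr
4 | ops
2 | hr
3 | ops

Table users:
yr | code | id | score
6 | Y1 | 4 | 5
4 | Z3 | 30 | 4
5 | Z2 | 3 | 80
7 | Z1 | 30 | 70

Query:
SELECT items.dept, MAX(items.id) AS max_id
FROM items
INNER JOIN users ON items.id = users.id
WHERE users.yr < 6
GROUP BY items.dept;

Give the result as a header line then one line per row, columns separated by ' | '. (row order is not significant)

== RESULT ==
items.dept | max_id
fin | 30
ops | 3

Derivation:
After JOIN users (5 rows):
items.id | items.dept | users.yr | users.code | users.id | users.score
3 | fin | 5 | Z2 | 3 | 80
30 | fin | 4 | Z3 | 30 | 4
30 | fin | 7 | Z1 | 30 | 70
4 | ops | 6 | Y1 | 4 | 5
3 | ops | 5 | Z2 | 3 | 80
After WHERE (3 rows):
items.id | items.dept | users.yr | users.code | users.id | users.score
3 | fin | 5 | Z2 | 3 | 80
30 | fin | 4 | Z3 | 30 | 4
3 | ops | 5 | Z2 | 3 | 80
After GROUP BY (2 rows):
items.dept | max_id
fin | 30
ops | 3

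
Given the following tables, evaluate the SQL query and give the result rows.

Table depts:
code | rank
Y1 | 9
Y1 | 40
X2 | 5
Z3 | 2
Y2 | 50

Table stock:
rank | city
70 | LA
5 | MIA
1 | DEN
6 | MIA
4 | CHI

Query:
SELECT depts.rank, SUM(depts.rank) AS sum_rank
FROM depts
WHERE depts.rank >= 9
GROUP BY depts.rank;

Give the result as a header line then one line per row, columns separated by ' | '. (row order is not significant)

== RESULT ==
depts.rank | sum_rank
9 | 9
40 | 40
50 | 50

Derivation:
After WHERE (3 rows):
depts.code | depts.rank
Y1 | 9
Y1 | 40
Y2 | 50
After GROUP BY (3 rows):
depts.rank | sum_rank
9 | 9
40 | 40
50 | 50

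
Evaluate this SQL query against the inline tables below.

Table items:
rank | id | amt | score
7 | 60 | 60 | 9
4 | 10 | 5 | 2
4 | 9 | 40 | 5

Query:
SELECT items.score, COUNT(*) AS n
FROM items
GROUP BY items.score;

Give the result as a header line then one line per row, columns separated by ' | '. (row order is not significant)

After GROUP BY (3 rows):
items.score | n
9 | 1
2 | 1
5 | 1

== RESULT ==
items.score | n
9 | 1
2 | 1
5 | 1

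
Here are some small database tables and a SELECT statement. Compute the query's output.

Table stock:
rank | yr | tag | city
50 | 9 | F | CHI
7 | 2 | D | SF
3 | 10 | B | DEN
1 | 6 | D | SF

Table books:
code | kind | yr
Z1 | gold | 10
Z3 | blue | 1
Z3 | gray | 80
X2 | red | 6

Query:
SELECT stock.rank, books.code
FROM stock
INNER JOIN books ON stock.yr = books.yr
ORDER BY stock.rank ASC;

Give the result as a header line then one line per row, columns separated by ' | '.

== RESULT ==
stock.rank | books.code
1 | X2
3 | Z1

Derivation:
After JOIN books (2 rows):
stock.rank | stock.yr | stock.tag | stock.city | books.code | books.kind | books.yr
3 | 10 | B | DEN | Z1 | gold | 10
1 | 6 | D | SF | X2 | red | 6
After SELECT (2 rows):
stock.rank | books.code
3 | Z1
1 | X2
After ORDER BY (2 rows):
stock.rank | books.code
1 | X2
3 | Z1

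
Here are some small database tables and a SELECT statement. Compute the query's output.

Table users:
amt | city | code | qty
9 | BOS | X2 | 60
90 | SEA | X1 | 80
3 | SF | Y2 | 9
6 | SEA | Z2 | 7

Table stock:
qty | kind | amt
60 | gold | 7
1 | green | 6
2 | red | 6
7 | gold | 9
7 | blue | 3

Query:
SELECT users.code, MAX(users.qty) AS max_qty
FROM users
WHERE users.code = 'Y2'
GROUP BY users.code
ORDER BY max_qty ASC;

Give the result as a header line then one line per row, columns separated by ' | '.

After WHERE (1 rows):
users.amt | users.city | users.code | users.qty
3 | SF | Y2 | 9
After GROUP BY (1 rows):
users.code | max_qty
Y2 | 9
After ORDER BY (1 rows):
users.code | max_qty
Y2 | 9

== RESULT ==
users.code | max_qty
Y2 | 9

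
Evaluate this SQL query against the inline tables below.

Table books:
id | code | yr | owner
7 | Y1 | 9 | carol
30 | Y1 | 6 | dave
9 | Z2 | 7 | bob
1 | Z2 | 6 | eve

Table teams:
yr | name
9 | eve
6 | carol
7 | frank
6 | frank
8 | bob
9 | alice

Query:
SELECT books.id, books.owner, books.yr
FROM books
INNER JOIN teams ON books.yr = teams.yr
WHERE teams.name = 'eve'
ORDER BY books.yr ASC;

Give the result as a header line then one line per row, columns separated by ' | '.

After JOIN teams (7 rows):
books.id | books.code | books.yr | books.owner | teams.yr | teams.name
7 | Y1 | 9 | carol | 9 | eve
7 | Y1 | 9 | carol | 9 | alice
30 | Y1 | 6 | dave | 6 | carol
30 | Y1 | 6 | dave | 6 | frank
9 | Z2 | 7 | bob | 7 | frank
1 | Z2 | 6 | eve | 6 | carol
1 | Z2 | 6 | eve | 6 | frank
After WHERE (1 rows):
books.id | books.code | books.yr | books.owner | teams.yr | teams.name
7 | Y1 | 9 | carol | 9 | eve
After SELECT (1 rows):
books.id | books.owner | books.yr
7 | carol | 9
After ORDER BY (1 rows):
books.id | books.owner | books.yr
7 | carol | 9

== RESULT ==
books.id | books.owner | books.yr
7 | carol | 9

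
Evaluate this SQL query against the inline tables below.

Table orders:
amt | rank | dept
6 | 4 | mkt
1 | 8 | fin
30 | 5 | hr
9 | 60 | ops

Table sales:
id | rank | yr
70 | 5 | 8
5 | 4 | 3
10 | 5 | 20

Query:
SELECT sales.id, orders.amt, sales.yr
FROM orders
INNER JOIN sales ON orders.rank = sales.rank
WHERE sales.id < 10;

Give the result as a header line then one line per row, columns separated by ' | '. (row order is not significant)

After JOIN sales (3 rows):
orders.amt | orders.rank | orders.dept | sales.id | sales.rank | sales.yr
6 | 4 | mkt | 5 | 4 | 3
30 | 5 | hr | 70 | 5 | 8
30 | 5 | hr | 10 | 5 | 20
After WHERE (1 rows):
orders.amt | orders.rank | orders.dept | sales.id | sales.rank | sales.yr
6 | 4 | mkt | 5 | 4 | 3
After SELECT (1 rows):
sales.id | orders.amt | sales.yr
5 | 6 | 3

== RESULT ==
sales.id | orders.amt | sales.yr
5 | 6 | 3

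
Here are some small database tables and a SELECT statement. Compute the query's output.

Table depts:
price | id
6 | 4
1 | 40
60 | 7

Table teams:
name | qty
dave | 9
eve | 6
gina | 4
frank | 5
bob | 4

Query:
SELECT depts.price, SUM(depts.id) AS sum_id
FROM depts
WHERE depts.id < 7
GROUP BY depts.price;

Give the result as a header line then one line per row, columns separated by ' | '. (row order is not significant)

After WHERE (1 rows):
depts.price | depts.id
6 | 4
After GROUP BY (1 rows):
depts.price | sum_id
6 | 4

== RESULT ==
depts.price | sum_id
6 | 4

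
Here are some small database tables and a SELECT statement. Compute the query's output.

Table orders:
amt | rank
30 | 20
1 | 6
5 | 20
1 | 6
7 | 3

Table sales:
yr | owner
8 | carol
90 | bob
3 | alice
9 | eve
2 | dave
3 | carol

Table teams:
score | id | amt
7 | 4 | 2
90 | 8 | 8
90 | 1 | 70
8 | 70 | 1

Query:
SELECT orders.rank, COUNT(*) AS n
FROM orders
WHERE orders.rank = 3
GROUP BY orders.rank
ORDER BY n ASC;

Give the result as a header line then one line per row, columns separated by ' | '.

After WHERE (1 rows):
orders.amt | orders.rank
7 | 3
After GROUP BY (1 rows):
orders.rank | n
3 | 1
After ORDER BY (1 rows):
orders.rank | n
3 | 1

== RESULT ==
orders.rank | n
3 | 1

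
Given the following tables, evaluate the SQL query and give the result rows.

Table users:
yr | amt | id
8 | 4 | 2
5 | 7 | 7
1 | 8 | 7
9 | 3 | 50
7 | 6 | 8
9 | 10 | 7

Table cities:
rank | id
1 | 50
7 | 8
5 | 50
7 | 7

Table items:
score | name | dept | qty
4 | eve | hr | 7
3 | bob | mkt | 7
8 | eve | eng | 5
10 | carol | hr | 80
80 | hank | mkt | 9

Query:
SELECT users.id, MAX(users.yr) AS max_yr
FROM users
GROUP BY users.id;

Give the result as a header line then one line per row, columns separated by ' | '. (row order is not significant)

After GROUP BY (4 rows):
users.id | max_yr
2 | 8
7 | 9
50 | 9
8 | 7

== RESULT ==
users.id | max_yr
2 | 8
7 | 9
50 | 9
8 | 7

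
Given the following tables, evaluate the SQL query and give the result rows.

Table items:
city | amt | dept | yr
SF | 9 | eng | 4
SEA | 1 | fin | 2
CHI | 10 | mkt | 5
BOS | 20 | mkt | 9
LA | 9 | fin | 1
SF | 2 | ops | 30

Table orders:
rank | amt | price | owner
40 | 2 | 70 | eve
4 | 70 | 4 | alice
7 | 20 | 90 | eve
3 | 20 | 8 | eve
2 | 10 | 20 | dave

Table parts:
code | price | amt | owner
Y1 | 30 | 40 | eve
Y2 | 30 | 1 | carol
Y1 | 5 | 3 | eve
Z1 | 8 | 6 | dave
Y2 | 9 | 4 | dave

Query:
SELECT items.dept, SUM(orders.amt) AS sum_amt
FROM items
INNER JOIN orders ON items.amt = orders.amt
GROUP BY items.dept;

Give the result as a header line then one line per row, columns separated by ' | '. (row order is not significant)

After JOIN orders (4 rows):
items.city | items.amt | items.dept | items.yr | orders.rank | orders.amt | orders.price | orders.owner
CHI | 10 | mkt | 5 | 2 | 10 | 20 | dave
BOS | 20 | mkt | 9 | 7 | 20 | 90 | eve
BOS | 20 | mkt | 9 | 3 | 20 | 8 | eve
SF | 2 | ops | 30 | 40 | 2 | 70 | eve
After GROUP BY (2 rows):
items.dept | sum_amt
mkt | 50
ops | 2

== RESULT ==
items.dept | sum_amt
mkt | 50
ops | 2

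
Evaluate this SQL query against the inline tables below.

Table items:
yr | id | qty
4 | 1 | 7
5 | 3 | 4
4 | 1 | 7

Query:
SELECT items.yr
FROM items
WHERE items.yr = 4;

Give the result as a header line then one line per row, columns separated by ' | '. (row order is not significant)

== RESULT ==
items.yr
4
4

Derivation:
After WHERE (2 rows):
items.yr | items.id | items.qty
4 | 1 | 7
4 | 1 | 7
After SELECT (2 rows):
items.yr
4
4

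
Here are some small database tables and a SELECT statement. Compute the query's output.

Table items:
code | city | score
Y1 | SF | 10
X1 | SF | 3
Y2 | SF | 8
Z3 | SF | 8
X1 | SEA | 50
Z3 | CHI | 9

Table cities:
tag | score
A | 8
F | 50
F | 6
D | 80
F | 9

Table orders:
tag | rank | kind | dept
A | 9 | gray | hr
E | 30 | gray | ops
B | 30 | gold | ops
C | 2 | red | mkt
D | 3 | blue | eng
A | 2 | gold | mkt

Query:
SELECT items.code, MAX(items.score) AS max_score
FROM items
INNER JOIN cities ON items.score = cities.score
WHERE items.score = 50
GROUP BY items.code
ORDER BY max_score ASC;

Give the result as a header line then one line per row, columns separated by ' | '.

== RESULT ==
items.code | max_score
X1 | 50

Derivation:
After JOIN cities (4 rows):
items.code | items.city | items.score | cities.tag | cities.score
Y2 | SF | 8 | A | 8
Z3 | SF | 8 | A | 8
X1 | SEA | 50 | F | 50
Z3 | CHI | 9 | F | 9
After WHERE (1 rows):
items.code | items.city | items.score | cities.tag | cities.score
X1 | SEA | 50 | F | 50
After GROUP BY (1 rows):
items.code | max_score
X1 | 50
After ORDER BY (1 rows):
items.code | max_score
X1 | 50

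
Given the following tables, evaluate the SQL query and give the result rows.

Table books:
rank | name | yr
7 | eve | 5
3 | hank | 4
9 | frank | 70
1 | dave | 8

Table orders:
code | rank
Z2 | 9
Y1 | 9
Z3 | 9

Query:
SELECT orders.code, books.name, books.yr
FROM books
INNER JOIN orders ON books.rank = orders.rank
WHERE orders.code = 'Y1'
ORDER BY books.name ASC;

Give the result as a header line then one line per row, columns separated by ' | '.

After JOIN orders (3 rows):
books.rank | books.name | books.yr | orders.code | orders.rank
9 | frank | 70 | Z2 | 9
9 | frank | 70 | Y1 | 9
9 | frank | 70 | Z3 | 9
After WHERE (1 rows):
books.rank | books.name | books.yr | orders.code | orders.rank
9 | frank | 70 | Y1 | 9
After SELECT (1 rows):
orders.code | books.name | books.yr
Y1 | frank | 70
After ORDER BY (1 rows):
orders.code | books.name | books.yr
Y1 | frank | 70

== RESULT ==
orders.code | books.name | books.yr
Y1 | frank | 70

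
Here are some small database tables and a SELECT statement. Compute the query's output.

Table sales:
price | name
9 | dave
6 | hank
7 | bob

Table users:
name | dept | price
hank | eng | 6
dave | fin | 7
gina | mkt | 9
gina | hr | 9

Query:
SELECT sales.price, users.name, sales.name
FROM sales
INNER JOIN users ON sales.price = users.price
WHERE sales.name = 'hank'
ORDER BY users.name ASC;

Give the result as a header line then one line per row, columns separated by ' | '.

After JOIN users (4 rows):
sales.price | sales.name | users.name | users.dept | users.price
9 | dave | gina | mkt | 9
9 | dave | gina | hr | 9
6 | hank | hank | eng | 6
7 | bob | dave | fin | 7
After WHERE (1 rows):
sales.price | sales.name | users.name | users.dept | users.price
6 | hank | hank | eng | 6
After SELECT (1 rows):
sales.price | users.name | sales.name
6 | hank | hank
After ORDER BY (1 rows):
sales.price | users.name | sales.name
6 | hank | hank

== RESULT ==
sales.price | users.name | sales.name
6 | hank | hank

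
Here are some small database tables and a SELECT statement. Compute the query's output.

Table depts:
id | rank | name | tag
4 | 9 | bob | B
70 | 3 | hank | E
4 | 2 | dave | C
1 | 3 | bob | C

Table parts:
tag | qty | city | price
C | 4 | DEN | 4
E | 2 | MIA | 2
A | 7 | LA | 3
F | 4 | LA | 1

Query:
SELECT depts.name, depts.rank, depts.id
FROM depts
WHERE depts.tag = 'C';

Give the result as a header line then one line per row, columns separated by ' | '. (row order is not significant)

After WHERE (2 rows):
depts.id | depts.rank | depts.name | depts.tag
4 | 2 | dave | C
1 | 3 | bob | C
After SELECT (2 rows):
depts.name | depts.rank | depts.id
dave | 2 | 4
bob | 3 | 1

== RESULT ==
depts.name | depts.rank | depts.id
dave | 2 | 4
bob | 3 | 1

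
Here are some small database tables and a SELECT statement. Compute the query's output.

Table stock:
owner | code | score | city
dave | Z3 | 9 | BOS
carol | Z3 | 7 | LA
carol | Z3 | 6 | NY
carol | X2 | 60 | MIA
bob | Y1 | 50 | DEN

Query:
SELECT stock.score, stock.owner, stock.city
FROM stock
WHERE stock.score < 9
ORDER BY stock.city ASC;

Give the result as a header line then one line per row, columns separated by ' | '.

After WHERE (2 rows):
stock.owner | stock.code | stock.score | stock.city
carol | Z3 | 7 | LA
carol | Z3 | 6 | NY
After SELECT (2 rows):
stock.score | stock.owner | stock.city
7 | carol | LA
6 | carol | NY
After ORDER BY (2 rows):
stock.score | stock.owner | stock.city
7 | carol | LA
6 | carol | NY

== RESULT ==
stock.score | stock.owner | stock.city
7 | carol | LA
6 | carol | NY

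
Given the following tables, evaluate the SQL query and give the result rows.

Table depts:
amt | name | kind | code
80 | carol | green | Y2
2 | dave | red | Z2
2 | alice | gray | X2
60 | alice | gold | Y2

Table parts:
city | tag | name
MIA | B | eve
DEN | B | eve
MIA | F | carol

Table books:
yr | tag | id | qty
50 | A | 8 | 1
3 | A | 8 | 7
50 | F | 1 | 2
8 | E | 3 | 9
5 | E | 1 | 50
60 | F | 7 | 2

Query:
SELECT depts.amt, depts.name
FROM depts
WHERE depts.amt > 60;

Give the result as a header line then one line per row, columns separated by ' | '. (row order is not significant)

After WHERE (1 rows):
depts.amt | depts.name | depts.kind | depts.code
80 | carol | green | Y2
After SELECT (1 rows):
depts.amt | depts.name
80 | carol

== RESULT ==
depts.amt | depts.name
80 | carol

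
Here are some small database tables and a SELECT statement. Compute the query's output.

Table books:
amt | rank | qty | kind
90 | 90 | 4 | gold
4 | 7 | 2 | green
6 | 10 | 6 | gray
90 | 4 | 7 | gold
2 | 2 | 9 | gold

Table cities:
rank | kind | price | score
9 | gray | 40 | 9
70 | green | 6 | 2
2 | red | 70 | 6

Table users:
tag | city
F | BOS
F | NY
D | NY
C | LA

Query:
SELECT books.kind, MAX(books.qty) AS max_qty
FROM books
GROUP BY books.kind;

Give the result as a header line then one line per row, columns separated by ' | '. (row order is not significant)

After GROUP BY (3 rows):
books.kind | max_qty
gold | 9
green | 2
gray | 6

== RESULT ==
books.kind | max_qty
gold | 9
green | 2
gray | 6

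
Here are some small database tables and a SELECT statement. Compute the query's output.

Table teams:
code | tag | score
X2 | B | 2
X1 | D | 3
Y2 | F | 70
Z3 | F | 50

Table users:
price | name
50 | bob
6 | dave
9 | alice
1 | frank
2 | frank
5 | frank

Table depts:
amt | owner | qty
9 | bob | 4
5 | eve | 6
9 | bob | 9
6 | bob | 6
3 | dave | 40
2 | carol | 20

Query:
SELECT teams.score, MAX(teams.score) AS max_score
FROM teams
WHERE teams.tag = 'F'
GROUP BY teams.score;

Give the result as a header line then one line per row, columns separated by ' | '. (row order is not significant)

== RESULT ==
teams.score | max_score
70 | 70
50 | 50

Derivation:
After WHERE (2 rows):
teams.code | teams.tag | teams.score
Y2 | F | 70
Z3 | F | 50
After GROUP BY (2 rows):
teams.score | max_score
70 | 70
50 | 50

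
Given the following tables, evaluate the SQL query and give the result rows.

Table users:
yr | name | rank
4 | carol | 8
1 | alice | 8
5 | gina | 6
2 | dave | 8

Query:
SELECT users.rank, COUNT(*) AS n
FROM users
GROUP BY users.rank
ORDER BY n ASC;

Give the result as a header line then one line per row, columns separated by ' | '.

After GROUP BY (2 rows):
users.rank | n
8 | 3
6 | 1
After ORDER BY (2 rows):
users.rank | n
6 | 1
8 | 3

== RESULT ==
users.rank | n
6 | 1
8 | 3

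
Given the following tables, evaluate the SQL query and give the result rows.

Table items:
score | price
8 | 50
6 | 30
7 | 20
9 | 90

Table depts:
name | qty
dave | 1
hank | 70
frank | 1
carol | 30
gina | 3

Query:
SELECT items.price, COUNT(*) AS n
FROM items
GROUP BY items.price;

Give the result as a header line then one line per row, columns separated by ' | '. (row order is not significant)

After GROUP BY (4 rows):
items.price | n
50 | 1
30 | 1
20 | 1
90 | 1

== RESULT ==
items.price | n
50 | 1
30 | 1
20 | 1
90 | 1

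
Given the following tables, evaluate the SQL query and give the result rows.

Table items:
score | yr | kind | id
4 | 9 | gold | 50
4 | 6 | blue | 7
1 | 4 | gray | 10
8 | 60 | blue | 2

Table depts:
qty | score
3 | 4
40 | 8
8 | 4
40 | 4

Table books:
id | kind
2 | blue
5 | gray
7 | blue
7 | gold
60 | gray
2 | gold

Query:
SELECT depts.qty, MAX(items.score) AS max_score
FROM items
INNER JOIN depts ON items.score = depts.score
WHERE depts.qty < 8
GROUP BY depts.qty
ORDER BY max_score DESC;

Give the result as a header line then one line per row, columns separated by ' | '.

After JOIN depts (7 rows):
items.score | items.yr | items.kind | items.id | depts.qty | depts.score
4 | 9 | gold | 50 | 3 | 4
4 | 9 | gold | 50 | 8 | 4
4 | 9 | gold | 50 | 40 | 4
4 | 6 | blue | 7 | 3 | 4
4 | 6 | blue | 7 | 8 | 4
4 | 6 | blue | 7 | 40 | 4
8 | 60 | blue | 2 | 40 | 8
After WHERE (2 rows):
items.score | items.yr | items.kind | items.id | depts.qty | depts.score
4 | 9 | gold | 50 | 3 | 4
4 | 6 | blue | 7 | 3 | 4
After GROUP BY (1 rows):
depts.qty | max_score
3 | 4
After ORDER BY (1 rows):
depts.qty | max_score
3 | 4

== RESULT ==
depts.qty | max_score
3 | 4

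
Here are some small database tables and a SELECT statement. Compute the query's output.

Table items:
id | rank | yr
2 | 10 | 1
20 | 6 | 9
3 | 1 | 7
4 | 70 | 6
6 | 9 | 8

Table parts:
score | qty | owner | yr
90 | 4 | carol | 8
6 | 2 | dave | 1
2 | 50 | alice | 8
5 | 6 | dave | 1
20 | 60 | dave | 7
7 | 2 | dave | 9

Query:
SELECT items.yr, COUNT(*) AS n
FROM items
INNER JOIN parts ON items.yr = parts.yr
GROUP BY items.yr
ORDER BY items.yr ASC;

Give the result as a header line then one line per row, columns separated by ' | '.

== RESULT ==
items.yr | n
1 | 2
7 | 1
8 | 2
9 | 1

Derivation:
After JOIN parts (6 rows):
items.id | items.rank | items.yr | parts.score | parts.qty | parts.owner | parts.yr
2 | 10 | 1 | 6 | 2 | dave | 1
2 | 10 | 1 | 5 | 6 | dave | 1
20 | 6 | 9 | 7 | 2 | dave | 9
3 | 1 | 7 | 20 | 60 | dave | 7
6 | 9 | 8 | 90 | 4 | carol | 8
6 | 9 | 8 | 2 | 50 | alice | 8
After GROUP BY (4 rows):
items.yr | n
1 | 2
9 | 1
7 | 1
8 | 2
After ORDER BY (4 rows):
items.yr | n
1 | 2
7 | 1
8 | 2
9 | 1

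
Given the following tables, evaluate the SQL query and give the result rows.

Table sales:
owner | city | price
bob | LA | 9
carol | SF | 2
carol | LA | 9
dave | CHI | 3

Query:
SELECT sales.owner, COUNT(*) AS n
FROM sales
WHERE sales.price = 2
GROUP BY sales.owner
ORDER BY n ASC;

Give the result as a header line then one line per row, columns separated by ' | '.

After WHERE (1 rows):
sales.owner | sales.city | sales.price
carol | SF | 2
After GROUP BY (1 rows):
sales.owner | n
carol | 1
After ORDER BY (1 rows):
sales.owner | n
carol | 1

== RESULT ==
sales.owner | n
carol | 1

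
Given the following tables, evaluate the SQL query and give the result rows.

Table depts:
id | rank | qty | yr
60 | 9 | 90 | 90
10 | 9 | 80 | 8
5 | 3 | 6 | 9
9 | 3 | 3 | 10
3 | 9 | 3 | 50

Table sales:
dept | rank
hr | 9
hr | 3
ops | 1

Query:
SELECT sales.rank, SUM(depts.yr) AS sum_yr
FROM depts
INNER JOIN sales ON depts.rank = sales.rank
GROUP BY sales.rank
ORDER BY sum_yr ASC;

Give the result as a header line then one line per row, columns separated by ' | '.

== RESULT ==
sales.rank | sum_yr
3 | 19
9 | 148

Derivation:
After JOIN sales (5 rows):
depts.id | depts.rank | depts.qty | depts.yr | sales.dept | sales.rank
60 | 9 | 90 | 90 | hr | 9
10 | 9 | 80 | 8 | hr | 9
5 | 3 | 6 | 9 | hr | 3
9 | 3 | 3 | 10 | hr | 3
3 | 9 | 3 | 50 | hr | 9
After GROUP BY (2 rows):
sales.rank | sum_yr
9 | 148
3 | 19
After ORDER BY (2 rows):
sales.rank | sum_yr
3 | 19
9 | 148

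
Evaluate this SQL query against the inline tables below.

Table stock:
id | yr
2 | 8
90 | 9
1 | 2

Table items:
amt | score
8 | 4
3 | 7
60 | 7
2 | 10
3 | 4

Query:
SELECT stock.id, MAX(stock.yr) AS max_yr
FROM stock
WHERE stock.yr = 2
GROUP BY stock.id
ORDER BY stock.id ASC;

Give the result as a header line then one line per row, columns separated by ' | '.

After WHERE (1 rows):
stock.id | stock.yr
1 | 2
After GROUP BY (1 rows):
stock.id | max_yr
1 | 2
After ORDER BY (1 rows):
stock.id | max_yr
1 | 2

== RESULT ==
stock.id | max_yr
1 | 2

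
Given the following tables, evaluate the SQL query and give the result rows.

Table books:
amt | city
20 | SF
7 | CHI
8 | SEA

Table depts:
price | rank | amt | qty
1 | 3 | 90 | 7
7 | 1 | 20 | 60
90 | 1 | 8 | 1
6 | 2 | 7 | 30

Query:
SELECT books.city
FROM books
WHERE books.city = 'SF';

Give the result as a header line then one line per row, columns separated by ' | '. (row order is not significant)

== RESULT ==
books.city
SF

Derivation:
After WHERE (1 rows):
books.amt | books.city
20 | SF
After SELECT (1 rows):
books.city
SF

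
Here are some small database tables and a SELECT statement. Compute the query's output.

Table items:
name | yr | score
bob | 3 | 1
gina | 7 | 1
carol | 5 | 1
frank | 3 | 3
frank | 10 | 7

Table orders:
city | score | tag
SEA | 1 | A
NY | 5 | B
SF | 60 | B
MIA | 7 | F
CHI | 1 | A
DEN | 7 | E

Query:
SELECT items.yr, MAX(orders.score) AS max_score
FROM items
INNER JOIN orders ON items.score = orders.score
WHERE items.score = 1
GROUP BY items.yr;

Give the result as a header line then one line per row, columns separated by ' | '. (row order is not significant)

After JOIN orders (8 rows):
items.name | items.yr | items.score | orders.city | orders.score | orders.tag
bob | 3 | 1 | SEA | 1 | A
bob | 3 | 1 | CHI | 1 | A
gina | 7 | 1 | SEA | 1 | A
gina | 7 | 1 | CHI | 1 | A
carol | 5 | 1 | SEA | 1 | A
carol | 5 | 1 | CHI | 1 | A
frank | 10 | 7 | MIA | 7 | F
frank | 10 | 7 | DEN | 7 | E
After WHERE (6 rows):
items.name | items.yr | items.score | orders.city | orders.score | orders.tag
bob | 3 | 1 | SEA | 1 | A
bob | 3 | 1 | CHI | 1 | A
gina | 7 | 1 | SEA | 1 | A
gina | 7 | 1 | CHI | 1 | A
carol | 5 | 1 | SEA | 1 | A
carol | 5 | 1 | CHI | 1 | A
After GROUP BY (3 rows):
items.yr | max_score
3 | 1
7 | 1
5 | 1

== RESULT ==
items.yr | max_score
3 | 1
7 | 1
5 | 1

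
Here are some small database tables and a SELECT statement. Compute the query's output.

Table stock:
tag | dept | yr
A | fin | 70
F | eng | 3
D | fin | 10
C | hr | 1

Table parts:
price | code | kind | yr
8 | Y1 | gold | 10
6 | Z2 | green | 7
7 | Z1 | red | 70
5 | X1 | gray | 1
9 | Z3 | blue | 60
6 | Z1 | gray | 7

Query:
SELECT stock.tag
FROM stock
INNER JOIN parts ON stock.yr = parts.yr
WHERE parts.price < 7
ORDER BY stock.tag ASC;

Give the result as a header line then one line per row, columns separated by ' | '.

== RESULT ==
stock.tag
C

Derivation:
After JOIN parts (3 rows):
stock.tag | stock.dept | stock.yr | parts.price | parts.code | parts.kind | parts.yr
A | fin | 70 | 7 | Z1 | red | 70
D | fin | 10 | 8 | Y1 | gold | 10
C | hr | 1 | 5 | X1 | gray | 1
After WHERE (1 rows):
stock.tag | stock.dept | stock.yr | parts.price | parts.code | parts.kind | parts.yr
C | hr | 1 | 5 | X1 | gray | 1
After SELECT (1 rows):
stock.tag
C
After ORDER BY (1 rows):
stock.tag
C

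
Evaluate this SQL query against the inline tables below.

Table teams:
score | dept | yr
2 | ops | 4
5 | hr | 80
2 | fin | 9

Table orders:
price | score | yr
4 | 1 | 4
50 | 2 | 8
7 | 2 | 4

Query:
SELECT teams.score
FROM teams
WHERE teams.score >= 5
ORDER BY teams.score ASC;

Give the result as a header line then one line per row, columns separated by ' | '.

After WHERE (1 rows):
teams.score | teams.dept | teams.yr
5 | hr | 80
After SELECT (1 rows):
teams.score
5
After ORDER BY (1 rows):
teams.score
5

== RESULT ==
teams.score
5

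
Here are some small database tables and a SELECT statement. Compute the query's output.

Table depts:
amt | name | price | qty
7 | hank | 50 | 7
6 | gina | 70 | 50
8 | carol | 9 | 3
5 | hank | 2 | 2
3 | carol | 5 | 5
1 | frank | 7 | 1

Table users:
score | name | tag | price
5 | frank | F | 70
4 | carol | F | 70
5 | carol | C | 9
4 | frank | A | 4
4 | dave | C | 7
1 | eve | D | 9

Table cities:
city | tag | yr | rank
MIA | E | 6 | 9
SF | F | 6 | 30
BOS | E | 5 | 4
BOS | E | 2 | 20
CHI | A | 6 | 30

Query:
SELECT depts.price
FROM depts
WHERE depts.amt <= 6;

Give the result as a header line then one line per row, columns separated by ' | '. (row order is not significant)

== RESULT ==
depts.price
70
2
5
7

Derivation:
After WHERE (4 rows):
depts.amt | depts.name | depts.price | depts.qty
6 | gina | 70 | 50
5 | hank | 2 | 2
3 | carol | 5 | 5
1 | frank | 7 | 1
After SELECT (4 rows):
depts.price
70
2
5
7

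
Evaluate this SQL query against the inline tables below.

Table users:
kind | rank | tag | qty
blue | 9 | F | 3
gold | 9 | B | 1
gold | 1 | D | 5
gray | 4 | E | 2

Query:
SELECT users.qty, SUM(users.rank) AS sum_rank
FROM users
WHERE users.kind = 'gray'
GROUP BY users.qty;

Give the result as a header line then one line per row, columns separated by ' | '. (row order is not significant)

== RESULT ==
users.qty | sum_rank
2 | 4

Derivation:
After WHERE (1 rows):
users.kind | users.rank | users.tag | users.qty
gray | 4 | E | 2
After GROUP BY (1 rows):
users.qty | sum_rank
2 | 4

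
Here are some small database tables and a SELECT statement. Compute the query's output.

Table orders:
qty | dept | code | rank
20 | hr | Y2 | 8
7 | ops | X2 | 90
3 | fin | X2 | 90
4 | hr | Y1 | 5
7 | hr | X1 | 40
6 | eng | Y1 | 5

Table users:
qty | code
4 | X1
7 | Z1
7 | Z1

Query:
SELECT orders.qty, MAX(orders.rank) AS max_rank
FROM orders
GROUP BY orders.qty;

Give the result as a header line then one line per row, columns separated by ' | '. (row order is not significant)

== RESULT ==
orders.qty | max_rank
20 | 8
7 | 90
3 | 90
4 | 5
6 | 5

Derivation:
After GROUP BY (5 rows):
orders.qty | max_rank
20 | 8
7 | 90
3 | 90
4 | 5
6 | 5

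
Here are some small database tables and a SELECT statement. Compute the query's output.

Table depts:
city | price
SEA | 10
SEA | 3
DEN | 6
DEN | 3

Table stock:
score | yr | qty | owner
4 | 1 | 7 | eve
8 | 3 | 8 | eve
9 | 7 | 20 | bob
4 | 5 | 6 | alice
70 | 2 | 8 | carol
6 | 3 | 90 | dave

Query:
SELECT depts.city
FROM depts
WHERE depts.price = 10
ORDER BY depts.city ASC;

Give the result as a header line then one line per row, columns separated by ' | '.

== RESULT ==
depts.city
SEA

Derivation:
After WHERE (1 rows):
depts.city | depts.price
SEA | 10
After SELECT (1 rows):
depts.city
SEA
After ORDER BY (1 rows):
depts.city
SEA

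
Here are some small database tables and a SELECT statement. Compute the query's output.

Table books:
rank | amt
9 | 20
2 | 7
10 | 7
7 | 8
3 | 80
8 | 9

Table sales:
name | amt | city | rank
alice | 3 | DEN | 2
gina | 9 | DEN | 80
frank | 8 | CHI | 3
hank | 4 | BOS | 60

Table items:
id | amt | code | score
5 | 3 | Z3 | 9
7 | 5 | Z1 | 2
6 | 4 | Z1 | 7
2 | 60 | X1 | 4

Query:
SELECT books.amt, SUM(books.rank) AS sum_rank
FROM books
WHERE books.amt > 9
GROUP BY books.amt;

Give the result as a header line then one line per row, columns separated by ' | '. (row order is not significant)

== RESULT ==
books.amt | sum_rank
20 | 9
80 | 3

Derivation:
After WHERE (2 rows):
books.rank | books.amt
9 | 20
3 | 80
After GROUP BY (2 rows):
books.amt | sum_rank
20 | 9
80 | 3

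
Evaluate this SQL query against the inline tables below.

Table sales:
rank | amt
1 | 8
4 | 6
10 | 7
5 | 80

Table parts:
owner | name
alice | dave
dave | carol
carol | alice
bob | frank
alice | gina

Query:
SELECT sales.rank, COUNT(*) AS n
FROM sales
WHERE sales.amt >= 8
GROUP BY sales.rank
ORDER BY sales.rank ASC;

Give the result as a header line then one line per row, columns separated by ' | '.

After WHERE (2 rows):
sales.rank | sales.amt
1 | 8
5 | 80
After GROUP BY (2 rows):
sales.rank | n
1 | 1
5 | 1
After ORDER BY (2 rows):
sales.rank | n
1 | 1
5 | 1

== RESULT ==
sales.rank | n
1 | 1
5 | 1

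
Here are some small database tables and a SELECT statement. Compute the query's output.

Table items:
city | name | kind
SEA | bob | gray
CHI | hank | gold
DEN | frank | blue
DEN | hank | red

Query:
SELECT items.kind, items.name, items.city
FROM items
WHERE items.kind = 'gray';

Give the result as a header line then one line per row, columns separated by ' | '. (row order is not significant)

After WHERE (1 rows):
items.city | items.name | items.kind
SEA | bob | gray
After SELECT (1 rows):
items.kind | items.name | items.city
gray | bob | SEA

== RESULT ==
items.kind | items.name | items.city
gray | bob | SEA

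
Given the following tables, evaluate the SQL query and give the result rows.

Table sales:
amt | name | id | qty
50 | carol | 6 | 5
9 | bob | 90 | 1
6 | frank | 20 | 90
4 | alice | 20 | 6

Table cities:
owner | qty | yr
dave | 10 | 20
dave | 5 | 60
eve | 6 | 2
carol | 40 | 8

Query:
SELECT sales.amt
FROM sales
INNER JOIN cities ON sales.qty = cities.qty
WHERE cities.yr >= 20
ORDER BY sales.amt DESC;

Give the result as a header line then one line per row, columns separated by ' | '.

== RESULT ==
sales.amt
50

Derivation:
After JOIN cities (2 rows):
sales.amt | sales.name | sales.id | sales.qty | cities.owner | cities.qty | cities.yr
50 | carol | 6 | 5 | dave | 5 | 60
4 | alice | 20 | 6 | eve | 6 | 2
After WHERE (1 rows):
sales.amt | sales.name | sales.id | sales.qty | cities.owner | cities.qty | cities.yr
50 | carol | 6 | 5 | dave | 5 | 60
After SELECT (1 rows):
sales.amt
50
After ORDER BY (1 rows):
sales.amt
50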